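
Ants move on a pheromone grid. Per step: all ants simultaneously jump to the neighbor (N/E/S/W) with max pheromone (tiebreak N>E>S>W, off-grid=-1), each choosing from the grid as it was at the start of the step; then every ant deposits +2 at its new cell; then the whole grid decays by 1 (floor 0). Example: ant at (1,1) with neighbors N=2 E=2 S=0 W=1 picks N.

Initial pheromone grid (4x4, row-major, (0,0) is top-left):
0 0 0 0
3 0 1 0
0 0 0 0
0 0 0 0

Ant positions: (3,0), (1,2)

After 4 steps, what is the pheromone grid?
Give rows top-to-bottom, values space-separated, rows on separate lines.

After step 1: ants at (2,0),(0,2)
  0 0 1 0
  2 0 0 0
  1 0 0 0
  0 0 0 0
After step 2: ants at (1,0),(0,3)
  0 0 0 1
  3 0 0 0
  0 0 0 0
  0 0 0 0
After step 3: ants at (0,0),(1,3)
  1 0 0 0
  2 0 0 1
  0 0 0 0
  0 0 0 0
After step 4: ants at (1,0),(0,3)
  0 0 0 1
  3 0 0 0
  0 0 0 0
  0 0 0 0

0 0 0 1
3 0 0 0
0 0 0 0
0 0 0 0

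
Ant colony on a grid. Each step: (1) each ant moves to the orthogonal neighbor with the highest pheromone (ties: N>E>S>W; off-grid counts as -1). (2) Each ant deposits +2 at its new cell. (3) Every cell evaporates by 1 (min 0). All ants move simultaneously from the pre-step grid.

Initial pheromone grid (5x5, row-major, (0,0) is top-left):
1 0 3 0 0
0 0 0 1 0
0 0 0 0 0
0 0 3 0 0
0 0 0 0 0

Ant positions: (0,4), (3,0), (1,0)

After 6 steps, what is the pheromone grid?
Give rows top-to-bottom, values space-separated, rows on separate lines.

After step 1: ants at (1,4),(2,0),(0,0)
  2 0 2 0 0
  0 0 0 0 1
  1 0 0 0 0
  0 0 2 0 0
  0 0 0 0 0
After step 2: ants at (0,4),(1,0),(0,1)
  1 1 1 0 1
  1 0 0 0 0
  0 0 0 0 0
  0 0 1 0 0
  0 0 0 0 0
After step 3: ants at (1,4),(0,0),(0,2)
  2 0 2 0 0
  0 0 0 0 1
  0 0 0 0 0
  0 0 0 0 0
  0 0 0 0 0
After step 4: ants at (0,4),(0,1),(0,3)
  1 1 1 1 1
  0 0 0 0 0
  0 0 0 0 0
  0 0 0 0 0
  0 0 0 0 0
After step 5: ants at (0,3),(0,2),(0,4)
  0 0 2 2 2
  0 0 0 0 0
  0 0 0 0 0
  0 0 0 0 0
  0 0 0 0 0
After step 6: ants at (0,4),(0,3),(0,3)
  0 0 1 5 3
  0 0 0 0 0
  0 0 0 0 0
  0 0 0 0 0
  0 0 0 0 0

0 0 1 5 3
0 0 0 0 0
0 0 0 0 0
0 0 0 0 0
0 0 0 0 0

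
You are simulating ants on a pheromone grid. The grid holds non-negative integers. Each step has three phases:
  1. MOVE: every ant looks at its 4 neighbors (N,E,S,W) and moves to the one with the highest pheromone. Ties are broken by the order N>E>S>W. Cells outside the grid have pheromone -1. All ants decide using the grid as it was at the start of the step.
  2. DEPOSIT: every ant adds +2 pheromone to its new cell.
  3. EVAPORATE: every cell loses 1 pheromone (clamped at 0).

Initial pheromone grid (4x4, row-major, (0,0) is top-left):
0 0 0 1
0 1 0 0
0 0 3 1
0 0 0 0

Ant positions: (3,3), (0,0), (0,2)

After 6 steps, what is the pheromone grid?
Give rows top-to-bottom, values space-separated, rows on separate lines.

After step 1: ants at (2,3),(0,1),(0,3)
  0 1 0 2
  0 0 0 0
  0 0 2 2
  0 0 0 0
After step 2: ants at (2,2),(0,2),(1,3)
  0 0 1 1
  0 0 0 1
  0 0 3 1
  0 0 0 0
After step 3: ants at (2,3),(0,3),(0,3)
  0 0 0 4
  0 0 0 0
  0 0 2 2
  0 0 0 0
After step 4: ants at (2,2),(1,3),(1,3)
  0 0 0 3
  0 0 0 3
  0 0 3 1
  0 0 0 0
After step 5: ants at (2,3),(0,3),(0,3)
  0 0 0 6
  0 0 0 2
  0 0 2 2
  0 0 0 0
After step 6: ants at (1,3),(1,3),(1,3)
  0 0 0 5
  0 0 0 7
  0 0 1 1
  0 0 0 0

0 0 0 5
0 0 0 7
0 0 1 1
0 0 0 0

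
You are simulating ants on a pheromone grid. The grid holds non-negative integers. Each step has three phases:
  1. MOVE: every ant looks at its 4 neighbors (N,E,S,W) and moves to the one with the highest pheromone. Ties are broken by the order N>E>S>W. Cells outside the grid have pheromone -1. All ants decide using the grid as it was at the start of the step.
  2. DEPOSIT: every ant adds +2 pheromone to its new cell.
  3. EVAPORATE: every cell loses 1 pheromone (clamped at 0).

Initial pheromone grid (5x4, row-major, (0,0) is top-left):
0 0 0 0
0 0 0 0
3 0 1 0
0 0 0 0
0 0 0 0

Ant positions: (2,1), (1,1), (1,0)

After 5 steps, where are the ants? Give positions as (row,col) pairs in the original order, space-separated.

Step 1: ant0:(2,1)->W->(2,0) | ant1:(1,1)->N->(0,1) | ant2:(1,0)->S->(2,0)
  grid max=6 at (2,0)
Step 2: ant0:(2,0)->N->(1,0) | ant1:(0,1)->E->(0,2) | ant2:(2,0)->N->(1,0)
  grid max=5 at (2,0)
Step 3: ant0:(1,0)->S->(2,0) | ant1:(0,2)->E->(0,3) | ant2:(1,0)->S->(2,0)
  grid max=8 at (2,0)
Step 4: ant0:(2,0)->N->(1,0) | ant1:(0,3)->S->(1,3) | ant2:(2,0)->N->(1,0)
  grid max=7 at (2,0)
Step 5: ant0:(1,0)->S->(2,0) | ant1:(1,3)->N->(0,3) | ant2:(1,0)->S->(2,0)
  grid max=10 at (2,0)

(2,0) (0,3) (2,0)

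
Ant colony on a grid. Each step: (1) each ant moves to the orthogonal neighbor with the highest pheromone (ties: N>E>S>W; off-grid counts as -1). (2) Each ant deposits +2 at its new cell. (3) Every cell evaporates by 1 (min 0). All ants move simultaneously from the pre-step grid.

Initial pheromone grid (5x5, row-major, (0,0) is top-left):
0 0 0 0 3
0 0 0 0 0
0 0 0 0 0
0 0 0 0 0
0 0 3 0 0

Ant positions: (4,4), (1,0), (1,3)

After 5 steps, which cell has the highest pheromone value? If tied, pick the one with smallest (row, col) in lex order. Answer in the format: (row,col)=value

Step 1: ant0:(4,4)->N->(3,4) | ant1:(1,0)->N->(0,0) | ant2:(1,3)->N->(0,3)
  grid max=2 at (0,4)
Step 2: ant0:(3,4)->N->(2,4) | ant1:(0,0)->E->(0,1) | ant2:(0,3)->E->(0,4)
  grid max=3 at (0,4)
Step 3: ant0:(2,4)->N->(1,4) | ant1:(0,1)->E->(0,2) | ant2:(0,4)->S->(1,4)
  grid max=3 at (1,4)
Step 4: ant0:(1,4)->N->(0,4) | ant1:(0,2)->E->(0,3) | ant2:(1,4)->N->(0,4)
  grid max=5 at (0,4)
Step 5: ant0:(0,4)->S->(1,4) | ant1:(0,3)->E->(0,4) | ant2:(0,4)->S->(1,4)
  grid max=6 at (0,4)
Final grid:
  0 0 0 0 6
  0 0 0 0 5
  0 0 0 0 0
  0 0 0 0 0
  0 0 0 0 0
Max pheromone 6 at (0,4)

Answer: (0,4)=6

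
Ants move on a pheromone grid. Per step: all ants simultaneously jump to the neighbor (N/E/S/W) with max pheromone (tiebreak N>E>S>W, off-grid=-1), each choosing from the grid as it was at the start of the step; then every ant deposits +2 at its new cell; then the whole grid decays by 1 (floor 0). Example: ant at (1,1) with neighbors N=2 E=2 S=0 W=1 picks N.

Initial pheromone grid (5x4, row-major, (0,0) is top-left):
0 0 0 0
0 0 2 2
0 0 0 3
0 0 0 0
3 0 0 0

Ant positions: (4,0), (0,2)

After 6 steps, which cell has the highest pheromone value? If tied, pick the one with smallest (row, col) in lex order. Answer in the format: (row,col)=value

Step 1: ant0:(4,0)->N->(3,0) | ant1:(0,2)->S->(1,2)
  grid max=3 at (1,2)
Step 2: ant0:(3,0)->S->(4,0) | ant1:(1,2)->E->(1,3)
  grid max=3 at (4,0)
Step 3: ant0:(4,0)->N->(3,0) | ant1:(1,3)->W->(1,2)
  grid max=3 at (1,2)
Step 4: ant0:(3,0)->S->(4,0) | ant1:(1,2)->E->(1,3)
  grid max=3 at (4,0)
Step 5: ant0:(4,0)->N->(3,0) | ant1:(1,3)->W->(1,2)
  grid max=3 at (1,2)
Step 6: ant0:(3,0)->S->(4,0) | ant1:(1,2)->E->(1,3)
  grid max=3 at (4,0)
Final grid:
  0 0 0 0
  0 0 2 2
  0 0 0 0
  0 0 0 0
  3 0 0 0
Max pheromone 3 at (4,0)

Answer: (4,0)=3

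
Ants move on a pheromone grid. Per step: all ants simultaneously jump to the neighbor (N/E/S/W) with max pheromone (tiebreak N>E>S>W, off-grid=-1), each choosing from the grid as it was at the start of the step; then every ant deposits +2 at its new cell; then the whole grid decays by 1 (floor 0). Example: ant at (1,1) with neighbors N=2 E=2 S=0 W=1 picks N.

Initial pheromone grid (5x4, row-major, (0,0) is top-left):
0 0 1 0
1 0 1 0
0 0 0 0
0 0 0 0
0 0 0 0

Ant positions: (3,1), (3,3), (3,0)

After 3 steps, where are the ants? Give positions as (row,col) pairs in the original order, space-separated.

Step 1: ant0:(3,1)->N->(2,1) | ant1:(3,3)->N->(2,3) | ant2:(3,0)->N->(2,0)
  grid max=1 at (2,0)
Step 2: ant0:(2,1)->W->(2,0) | ant1:(2,3)->N->(1,3) | ant2:(2,0)->E->(2,1)
  grid max=2 at (2,0)
Step 3: ant0:(2,0)->E->(2,1) | ant1:(1,3)->N->(0,3) | ant2:(2,1)->W->(2,0)
  grid max=3 at (2,0)

(2,1) (0,3) (2,0)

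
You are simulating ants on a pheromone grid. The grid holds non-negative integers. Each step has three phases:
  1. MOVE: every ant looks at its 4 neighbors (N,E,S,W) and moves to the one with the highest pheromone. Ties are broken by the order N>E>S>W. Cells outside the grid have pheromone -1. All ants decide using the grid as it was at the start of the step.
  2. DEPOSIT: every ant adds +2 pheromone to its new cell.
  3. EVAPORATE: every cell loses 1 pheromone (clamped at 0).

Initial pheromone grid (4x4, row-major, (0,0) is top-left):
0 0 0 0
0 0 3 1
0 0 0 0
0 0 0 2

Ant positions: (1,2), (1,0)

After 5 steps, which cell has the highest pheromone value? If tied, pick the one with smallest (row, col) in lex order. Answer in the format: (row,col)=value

Step 1: ant0:(1,2)->E->(1,3) | ant1:(1,0)->N->(0,0)
  grid max=2 at (1,2)
Step 2: ant0:(1,3)->W->(1,2) | ant1:(0,0)->E->(0,1)
  grid max=3 at (1,2)
Step 3: ant0:(1,2)->E->(1,3) | ant1:(0,1)->E->(0,2)
  grid max=2 at (1,2)
Step 4: ant0:(1,3)->W->(1,2) | ant1:(0,2)->S->(1,2)
  grid max=5 at (1,2)
Step 5: ant0:(1,2)->E->(1,3) | ant1:(1,2)->E->(1,3)
  grid max=4 at (1,2)
Final grid:
  0 0 0 0
  0 0 4 4
  0 0 0 0
  0 0 0 0
Max pheromone 4 at (1,2)

Answer: (1,2)=4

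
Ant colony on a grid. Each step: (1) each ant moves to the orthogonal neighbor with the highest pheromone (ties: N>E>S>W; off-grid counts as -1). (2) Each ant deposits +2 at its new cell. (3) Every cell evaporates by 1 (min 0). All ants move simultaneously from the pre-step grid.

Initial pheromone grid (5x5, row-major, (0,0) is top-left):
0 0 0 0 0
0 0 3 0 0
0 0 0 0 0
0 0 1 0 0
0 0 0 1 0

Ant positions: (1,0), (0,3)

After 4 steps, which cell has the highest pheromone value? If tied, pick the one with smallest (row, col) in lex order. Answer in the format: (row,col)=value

Step 1: ant0:(1,0)->N->(0,0) | ant1:(0,3)->E->(0,4)
  grid max=2 at (1,2)
Step 2: ant0:(0,0)->E->(0,1) | ant1:(0,4)->S->(1,4)
  grid max=1 at (0,1)
Step 3: ant0:(0,1)->E->(0,2) | ant1:(1,4)->N->(0,4)
  grid max=1 at (0,2)
Step 4: ant0:(0,2)->E->(0,3) | ant1:(0,4)->S->(1,4)
  grid max=1 at (0,3)
Final grid:
  0 0 0 1 0
  0 0 0 0 1
  0 0 0 0 0
  0 0 0 0 0
  0 0 0 0 0
Max pheromone 1 at (0,3)

Answer: (0,3)=1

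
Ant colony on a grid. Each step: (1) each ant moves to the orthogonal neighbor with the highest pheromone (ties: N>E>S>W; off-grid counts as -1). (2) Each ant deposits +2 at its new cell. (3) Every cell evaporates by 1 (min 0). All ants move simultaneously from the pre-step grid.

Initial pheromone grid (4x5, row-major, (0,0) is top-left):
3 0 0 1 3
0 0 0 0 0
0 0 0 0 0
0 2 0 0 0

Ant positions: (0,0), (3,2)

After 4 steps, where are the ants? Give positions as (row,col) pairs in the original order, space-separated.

Step 1: ant0:(0,0)->E->(0,1) | ant1:(3,2)->W->(3,1)
  grid max=3 at (3,1)
Step 2: ant0:(0,1)->W->(0,0) | ant1:(3,1)->N->(2,1)
  grid max=3 at (0,0)
Step 3: ant0:(0,0)->E->(0,1) | ant1:(2,1)->S->(3,1)
  grid max=3 at (3,1)
Step 4: ant0:(0,1)->W->(0,0) | ant1:(3,1)->N->(2,1)
  grid max=3 at (0,0)

(0,0) (2,1)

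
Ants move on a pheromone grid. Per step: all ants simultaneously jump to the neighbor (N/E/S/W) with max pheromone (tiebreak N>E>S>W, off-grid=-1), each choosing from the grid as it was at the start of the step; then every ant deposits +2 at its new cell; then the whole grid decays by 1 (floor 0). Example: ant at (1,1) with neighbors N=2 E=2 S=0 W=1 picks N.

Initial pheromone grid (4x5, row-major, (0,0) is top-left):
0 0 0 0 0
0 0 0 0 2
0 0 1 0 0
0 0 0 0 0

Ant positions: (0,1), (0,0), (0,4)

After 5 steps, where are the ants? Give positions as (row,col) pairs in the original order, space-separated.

Step 1: ant0:(0,1)->E->(0,2) | ant1:(0,0)->E->(0,1) | ant2:(0,4)->S->(1,4)
  grid max=3 at (1,4)
Step 2: ant0:(0,2)->W->(0,1) | ant1:(0,1)->E->(0,2) | ant2:(1,4)->N->(0,4)
  grid max=2 at (0,1)
Step 3: ant0:(0,1)->E->(0,2) | ant1:(0,2)->W->(0,1) | ant2:(0,4)->S->(1,4)
  grid max=3 at (0,1)
Step 4: ant0:(0,2)->W->(0,1) | ant1:(0,1)->E->(0,2) | ant2:(1,4)->N->(0,4)
  grid max=4 at (0,1)
Step 5: ant0:(0,1)->E->(0,2) | ant1:(0,2)->W->(0,1) | ant2:(0,4)->S->(1,4)
  grid max=5 at (0,1)

(0,2) (0,1) (1,4)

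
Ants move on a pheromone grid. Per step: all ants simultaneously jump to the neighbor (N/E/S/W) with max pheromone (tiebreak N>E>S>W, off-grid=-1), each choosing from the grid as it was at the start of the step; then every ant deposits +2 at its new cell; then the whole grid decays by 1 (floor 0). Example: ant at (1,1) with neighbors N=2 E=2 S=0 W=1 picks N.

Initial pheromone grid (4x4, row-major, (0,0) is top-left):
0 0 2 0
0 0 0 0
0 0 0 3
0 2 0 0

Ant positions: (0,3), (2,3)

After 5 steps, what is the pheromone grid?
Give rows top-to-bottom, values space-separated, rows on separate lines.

After step 1: ants at (0,2),(1,3)
  0 0 3 0
  0 0 0 1
  0 0 0 2
  0 1 0 0
After step 2: ants at (0,3),(2,3)
  0 0 2 1
  0 0 0 0
  0 0 0 3
  0 0 0 0
After step 3: ants at (0,2),(1,3)
  0 0 3 0
  0 0 0 1
  0 0 0 2
  0 0 0 0
After step 4: ants at (0,3),(2,3)
  0 0 2 1
  0 0 0 0
  0 0 0 3
  0 0 0 0
After step 5: ants at (0,2),(1,3)
  0 0 3 0
  0 0 0 1
  0 0 0 2
  0 0 0 0

0 0 3 0
0 0 0 1
0 0 0 2
0 0 0 0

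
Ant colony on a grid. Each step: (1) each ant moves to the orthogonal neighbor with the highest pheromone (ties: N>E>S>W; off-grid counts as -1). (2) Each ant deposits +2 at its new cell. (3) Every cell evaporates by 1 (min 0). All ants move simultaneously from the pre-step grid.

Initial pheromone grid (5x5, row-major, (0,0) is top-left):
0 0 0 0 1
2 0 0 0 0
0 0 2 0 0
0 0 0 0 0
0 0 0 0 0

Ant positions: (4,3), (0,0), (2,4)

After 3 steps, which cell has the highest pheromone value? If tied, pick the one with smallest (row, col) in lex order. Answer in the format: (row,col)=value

Step 1: ant0:(4,3)->N->(3,3) | ant1:(0,0)->S->(1,0) | ant2:(2,4)->N->(1,4)
  grid max=3 at (1,0)
Step 2: ant0:(3,3)->N->(2,3) | ant1:(1,0)->N->(0,0) | ant2:(1,4)->N->(0,4)
  grid max=2 at (1,0)
Step 3: ant0:(2,3)->N->(1,3) | ant1:(0,0)->S->(1,0) | ant2:(0,4)->S->(1,4)
  grid max=3 at (1,0)
Final grid:
  0 0 0 0 0
  3 0 0 1 1
  0 0 0 0 0
  0 0 0 0 0
  0 0 0 0 0
Max pheromone 3 at (1,0)

Answer: (1,0)=3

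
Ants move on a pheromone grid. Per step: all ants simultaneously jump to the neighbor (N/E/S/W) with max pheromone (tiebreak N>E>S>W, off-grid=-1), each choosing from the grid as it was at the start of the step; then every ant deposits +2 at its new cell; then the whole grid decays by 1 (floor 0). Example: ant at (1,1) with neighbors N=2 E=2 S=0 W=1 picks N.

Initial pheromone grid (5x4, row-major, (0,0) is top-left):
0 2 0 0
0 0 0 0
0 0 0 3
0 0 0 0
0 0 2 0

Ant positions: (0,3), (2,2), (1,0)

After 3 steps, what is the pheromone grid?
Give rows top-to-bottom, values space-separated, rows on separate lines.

After step 1: ants at (1,3),(2,3),(0,0)
  1 1 0 0
  0 0 0 1
  0 0 0 4
  0 0 0 0
  0 0 1 0
After step 2: ants at (2,3),(1,3),(0,1)
  0 2 0 0
  0 0 0 2
  0 0 0 5
  0 0 0 0
  0 0 0 0
After step 3: ants at (1,3),(2,3),(0,2)
  0 1 1 0
  0 0 0 3
  0 0 0 6
  0 0 0 0
  0 0 0 0

0 1 1 0
0 0 0 3
0 0 0 6
0 0 0 0
0 0 0 0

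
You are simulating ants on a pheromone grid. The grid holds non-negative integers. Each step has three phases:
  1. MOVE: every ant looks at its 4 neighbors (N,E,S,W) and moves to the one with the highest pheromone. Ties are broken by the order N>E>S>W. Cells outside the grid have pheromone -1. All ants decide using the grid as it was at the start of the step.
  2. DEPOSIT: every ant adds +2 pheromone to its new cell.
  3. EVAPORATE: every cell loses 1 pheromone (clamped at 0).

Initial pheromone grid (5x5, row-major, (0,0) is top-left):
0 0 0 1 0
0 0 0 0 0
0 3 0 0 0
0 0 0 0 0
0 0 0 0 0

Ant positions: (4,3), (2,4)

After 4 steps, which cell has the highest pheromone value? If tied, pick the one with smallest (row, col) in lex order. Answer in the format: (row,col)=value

Answer: (1,3)=2

Derivation:
Step 1: ant0:(4,3)->N->(3,3) | ant1:(2,4)->N->(1,4)
  grid max=2 at (2,1)
Step 2: ant0:(3,3)->N->(2,3) | ant1:(1,4)->N->(0,4)
  grid max=1 at (0,4)
Step 3: ant0:(2,3)->N->(1,3) | ant1:(0,4)->S->(1,4)
  grid max=1 at (1,3)
Step 4: ant0:(1,3)->E->(1,4) | ant1:(1,4)->W->(1,3)
  grid max=2 at (1,3)
Final grid:
  0 0 0 0 0
  0 0 0 2 2
  0 0 0 0 0
  0 0 0 0 0
  0 0 0 0 0
Max pheromone 2 at (1,3)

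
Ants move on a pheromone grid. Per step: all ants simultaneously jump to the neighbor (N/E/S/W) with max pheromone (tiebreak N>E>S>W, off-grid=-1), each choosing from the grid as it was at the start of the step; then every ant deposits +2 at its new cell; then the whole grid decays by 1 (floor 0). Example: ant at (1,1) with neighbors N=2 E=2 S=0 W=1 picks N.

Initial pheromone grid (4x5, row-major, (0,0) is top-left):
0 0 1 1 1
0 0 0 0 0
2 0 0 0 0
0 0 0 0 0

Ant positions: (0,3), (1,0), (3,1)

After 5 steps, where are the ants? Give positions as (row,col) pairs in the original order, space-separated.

Step 1: ant0:(0,3)->E->(0,4) | ant1:(1,0)->S->(2,0) | ant2:(3,1)->N->(2,1)
  grid max=3 at (2,0)
Step 2: ant0:(0,4)->S->(1,4) | ant1:(2,0)->E->(2,1) | ant2:(2,1)->W->(2,0)
  grid max=4 at (2,0)
Step 3: ant0:(1,4)->N->(0,4) | ant1:(2,1)->W->(2,0) | ant2:(2,0)->E->(2,1)
  grid max=5 at (2,0)
Step 4: ant0:(0,4)->S->(1,4) | ant1:(2,0)->E->(2,1) | ant2:(2,1)->W->(2,0)
  grid max=6 at (2,0)
Step 5: ant0:(1,4)->N->(0,4) | ant1:(2,1)->W->(2,0) | ant2:(2,0)->E->(2,1)
  grid max=7 at (2,0)

(0,4) (2,0) (2,1)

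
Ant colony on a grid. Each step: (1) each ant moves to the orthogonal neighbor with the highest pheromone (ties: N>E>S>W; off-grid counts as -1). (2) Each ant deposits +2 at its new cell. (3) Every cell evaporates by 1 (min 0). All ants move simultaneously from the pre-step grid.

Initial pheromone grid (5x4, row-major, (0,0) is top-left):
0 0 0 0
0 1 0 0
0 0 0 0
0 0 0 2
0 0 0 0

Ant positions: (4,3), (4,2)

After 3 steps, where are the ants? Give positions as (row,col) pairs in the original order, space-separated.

Step 1: ant0:(4,3)->N->(3,3) | ant1:(4,2)->N->(3,2)
  grid max=3 at (3,3)
Step 2: ant0:(3,3)->W->(3,2) | ant1:(3,2)->E->(3,3)
  grid max=4 at (3,3)
Step 3: ant0:(3,2)->E->(3,3) | ant1:(3,3)->W->(3,2)
  grid max=5 at (3,3)

(3,3) (3,2)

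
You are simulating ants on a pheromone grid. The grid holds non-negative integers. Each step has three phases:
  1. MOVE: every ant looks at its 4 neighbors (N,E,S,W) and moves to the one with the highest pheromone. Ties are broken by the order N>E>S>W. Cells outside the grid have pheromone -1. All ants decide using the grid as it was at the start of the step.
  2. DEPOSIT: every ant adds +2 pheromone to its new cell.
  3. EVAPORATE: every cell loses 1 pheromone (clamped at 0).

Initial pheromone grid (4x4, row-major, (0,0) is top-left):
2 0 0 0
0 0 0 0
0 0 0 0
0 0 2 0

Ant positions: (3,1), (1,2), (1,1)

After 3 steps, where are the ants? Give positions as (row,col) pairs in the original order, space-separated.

Step 1: ant0:(3,1)->E->(3,2) | ant1:(1,2)->N->(0,2) | ant2:(1,1)->N->(0,1)
  grid max=3 at (3,2)
Step 2: ant0:(3,2)->N->(2,2) | ant1:(0,2)->W->(0,1) | ant2:(0,1)->E->(0,2)
  grid max=2 at (0,1)
Step 3: ant0:(2,2)->S->(3,2) | ant1:(0,1)->E->(0,2) | ant2:(0,2)->W->(0,1)
  grid max=3 at (0,1)

(3,2) (0,2) (0,1)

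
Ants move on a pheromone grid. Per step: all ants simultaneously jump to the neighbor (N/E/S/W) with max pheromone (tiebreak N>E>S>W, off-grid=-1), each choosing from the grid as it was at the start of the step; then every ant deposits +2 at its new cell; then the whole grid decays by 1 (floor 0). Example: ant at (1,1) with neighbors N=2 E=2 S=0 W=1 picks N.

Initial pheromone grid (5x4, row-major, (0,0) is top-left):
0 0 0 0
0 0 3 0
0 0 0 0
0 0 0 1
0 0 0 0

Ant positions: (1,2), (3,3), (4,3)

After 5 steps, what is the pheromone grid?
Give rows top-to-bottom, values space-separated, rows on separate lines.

After step 1: ants at (0,2),(2,3),(3,3)
  0 0 1 0
  0 0 2 0
  0 0 0 1
  0 0 0 2
  0 0 0 0
After step 2: ants at (1,2),(3,3),(2,3)
  0 0 0 0
  0 0 3 0
  0 0 0 2
  0 0 0 3
  0 0 0 0
After step 3: ants at (0,2),(2,3),(3,3)
  0 0 1 0
  0 0 2 0
  0 0 0 3
  0 0 0 4
  0 0 0 0
After step 4: ants at (1,2),(3,3),(2,3)
  0 0 0 0
  0 0 3 0
  0 0 0 4
  0 0 0 5
  0 0 0 0
After step 5: ants at (0,2),(2,3),(3,3)
  0 0 1 0
  0 0 2 0
  0 0 0 5
  0 0 0 6
  0 0 0 0

0 0 1 0
0 0 2 0
0 0 0 5
0 0 0 6
0 0 0 0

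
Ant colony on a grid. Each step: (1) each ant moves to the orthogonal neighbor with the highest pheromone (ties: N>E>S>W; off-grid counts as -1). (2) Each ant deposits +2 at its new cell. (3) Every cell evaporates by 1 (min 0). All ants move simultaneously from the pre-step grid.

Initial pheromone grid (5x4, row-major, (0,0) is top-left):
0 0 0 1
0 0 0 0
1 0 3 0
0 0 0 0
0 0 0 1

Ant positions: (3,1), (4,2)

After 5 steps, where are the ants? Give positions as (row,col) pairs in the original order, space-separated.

Step 1: ant0:(3,1)->N->(2,1) | ant1:(4,2)->E->(4,3)
  grid max=2 at (2,2)
Step 2: ant0:(2,1)->E->(2,2) | ant1:(4,3)->N->(3,3)
  grid max=3 at (2,2)
Step 3: ant0:(2,2)->N->(1,2) | ant1:(3,3)->S->(4,3)
  grid max=2 at (2,2)
Step 4: ant0:(1,2)->S->(2,2) | ant1:(4,3)->N->(3,3)
  grid max=3 at (2,2)
Step 5: ant0:(2,2)->N->(1,2) | ant1:(3,3)->S->(4,3)
  grid max=2 at (2,2)

(1,2) (4,3)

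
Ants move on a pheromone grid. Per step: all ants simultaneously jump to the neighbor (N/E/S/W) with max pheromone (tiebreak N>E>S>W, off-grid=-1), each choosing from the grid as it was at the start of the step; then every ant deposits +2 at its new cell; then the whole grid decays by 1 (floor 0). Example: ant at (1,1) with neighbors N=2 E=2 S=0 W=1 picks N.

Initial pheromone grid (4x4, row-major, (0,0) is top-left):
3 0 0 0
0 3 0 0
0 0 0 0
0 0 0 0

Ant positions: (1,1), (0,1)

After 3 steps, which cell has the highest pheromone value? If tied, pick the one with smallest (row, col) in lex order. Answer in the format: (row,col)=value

Step 1: ant0:(1,1)->N->(0,1) | ant1:(0,1)->S->(1,1)
  grid max=4 at (1,1)
Step 2: ant0:(0,1)->S->(1,1) | ant1:(1,1)->N->(0,1)
  grid max=5 at (1,1)
Step 3: ant0:(1,1)->N->(0,1) | ant1:(0,1)->S->(1,1)
  grid max=6 at (1,1)
Final grid:
  0 3 0 0
  0 6 0 0
  0 0 0 0
  0 0 0 0
Max pheromone 6 at (1,1)

Answer: (1,1)=6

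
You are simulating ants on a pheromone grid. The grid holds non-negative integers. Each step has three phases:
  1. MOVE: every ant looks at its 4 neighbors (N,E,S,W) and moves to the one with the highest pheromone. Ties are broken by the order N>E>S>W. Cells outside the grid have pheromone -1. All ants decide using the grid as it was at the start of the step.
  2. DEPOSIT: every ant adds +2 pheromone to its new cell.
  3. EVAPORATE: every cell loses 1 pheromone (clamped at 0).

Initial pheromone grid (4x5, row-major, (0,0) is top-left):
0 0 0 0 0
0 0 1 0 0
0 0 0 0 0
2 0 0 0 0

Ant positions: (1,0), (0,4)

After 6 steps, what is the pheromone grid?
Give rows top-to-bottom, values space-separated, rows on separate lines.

After step 1: ants at (0,0),(1,4)
  1 0 0 0 0
  0 0 0 0 1
  0 0 0 0 0
  1 0 0 0 0
After step 2: ants at (0,1),(0,4)
  0 1 0 0 1
  0 0 0 0 0
  0 0 0 0 0
  0 0 0 0 0
After step 3: ants at (0,2),(1,4)
  0 0 1 0 0
  0 0 0 0 1
  0 0 0 0 0
  0 0 0 0 0
After step 4: ants at (0,3),(0,4)
  0 0 0 1 1
  0 0 0 0 0
  0 0 0 0 0
  0 0 0 0 0
After step 5: ants at (0,4),(0,3)
  0 0 0 2 2
  0 0 0 0 0
  0 0 0 0 0
  0 0 0 0 0
After step 6: ants at (0,3),(0,4)
  0 0 0 3 3
  0 0 0 0 0
  0 0 0 0 0
  0 0 0 0 0

0 0 0 3 3
0 0 0 0 0
0 0 0 0 0
0 0 0 0 0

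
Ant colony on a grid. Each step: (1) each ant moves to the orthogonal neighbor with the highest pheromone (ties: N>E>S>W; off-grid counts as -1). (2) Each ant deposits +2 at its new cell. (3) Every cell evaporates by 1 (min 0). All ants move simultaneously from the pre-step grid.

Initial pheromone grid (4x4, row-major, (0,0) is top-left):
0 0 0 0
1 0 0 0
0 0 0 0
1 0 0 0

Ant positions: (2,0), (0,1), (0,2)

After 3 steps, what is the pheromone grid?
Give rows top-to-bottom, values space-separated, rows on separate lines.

After step 1: ants at (1,0),(0,2),(0,3)
  0 0 1 1
  2 0 0 0
  0 0 0 0
  0 0 0 0
After step 2: ants at (0,0),(0,3),(0,2)
  1 0 2 2
  1 0 0 0
  0 0 0 0
  0 0 0 0
After step 3: ants at (1,0),(0,2),(0,3)
  0 0 3 3
  2 0 0 0
  0 0 0 0
  0 0 0 0

0 0 3 3
2 0 0 0
0 0 0 0
0 0 0 0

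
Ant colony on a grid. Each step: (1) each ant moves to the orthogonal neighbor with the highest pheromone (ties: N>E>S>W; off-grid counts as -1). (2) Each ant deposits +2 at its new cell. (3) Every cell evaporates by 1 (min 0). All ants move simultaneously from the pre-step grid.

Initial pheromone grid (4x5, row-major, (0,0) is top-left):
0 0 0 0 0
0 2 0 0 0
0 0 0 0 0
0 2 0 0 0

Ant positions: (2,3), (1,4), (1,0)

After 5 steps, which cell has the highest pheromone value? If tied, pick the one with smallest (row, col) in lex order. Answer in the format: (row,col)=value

Step 1: ant0:(2,3)->N->(1,3) | ant1:(1,4)->N->(0,4) | ant2:(1,0)->E->(1,1)
  grid max=3 at (1,1)
Step 2: ant0:(1,3)->N->(0,3) | ant1:(0,4)->S->(1,4) | ant2:(1,1)->N->(0,1)
  grid max=2 at (1,1)
Step 3: ant0:(0,3)->E->(0,4) | ant1:(1,4)->N->(0,4) | ant2:(0,1)->S->(1,1)
  grid max=3 at (0,4)
Step 4: ant0:(0,4)->S->(1,4) | ant1:(0,4)->S->(1,4) | ant2:(1,1)->N->(0,1)
  grid max=3 at (1,4)
Step 5: ant0:(1,4)->N->(0,4) | ant1:(1,4)->N->(0,4) | ant2:(0,1)->S->(1,1)
  grid max=5 at (0,4)
Final grid:
  0 0 0 0 5
  0 3 0 0 2
  0 0 0 0 0
  0 0 0 0 0
Max pheromone 5 at (0,4)

Answer: (0,4)=5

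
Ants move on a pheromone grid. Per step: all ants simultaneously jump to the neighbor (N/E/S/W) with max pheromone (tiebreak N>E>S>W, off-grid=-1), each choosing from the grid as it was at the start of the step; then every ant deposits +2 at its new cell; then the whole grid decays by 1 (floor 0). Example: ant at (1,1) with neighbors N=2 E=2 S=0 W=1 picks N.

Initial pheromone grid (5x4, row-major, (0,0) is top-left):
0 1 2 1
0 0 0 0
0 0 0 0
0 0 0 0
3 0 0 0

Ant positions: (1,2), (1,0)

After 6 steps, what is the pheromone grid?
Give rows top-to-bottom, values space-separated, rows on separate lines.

After step 1: ants at (0,2),(0,0)
  1 0 3 0
  0 0 0 0
  0 0 0 0
  0 0 0 0
  2 0 0 0
After step 2: ants at (0,3),(0,1)
  0 1 2 1
  0 0 0 0
  0 0 0 0
  0 0 0 0
  1 0 0 0
After step 3: ants at (0,2),(0,2)
  0 0 5 0
  0 0 0 0
  0 0 0 0
  0 0 0 0
  0 0 0 0
After step 4: ants at (0,3),(0,3)
  0 0 4 3
  0 0 0 0
  0 0 0 0
  0 0 0 0
  0 0 0 0
After step 5: ants at (0,2),(0,2)
  0 0 7 2
  0 0 0 0
  0 0 0 0
  0 0 0 0
  0 0 0 0
After step 6: ants at (0,3),(0,3)
  0 0 6 5
  0 0 0 0
  0 0 0 0
  0 0 0 0
  0 0 0 0

0 0 6 5
0 0 0 0
0 0 0 0
0 0 0 0
0 0 0 0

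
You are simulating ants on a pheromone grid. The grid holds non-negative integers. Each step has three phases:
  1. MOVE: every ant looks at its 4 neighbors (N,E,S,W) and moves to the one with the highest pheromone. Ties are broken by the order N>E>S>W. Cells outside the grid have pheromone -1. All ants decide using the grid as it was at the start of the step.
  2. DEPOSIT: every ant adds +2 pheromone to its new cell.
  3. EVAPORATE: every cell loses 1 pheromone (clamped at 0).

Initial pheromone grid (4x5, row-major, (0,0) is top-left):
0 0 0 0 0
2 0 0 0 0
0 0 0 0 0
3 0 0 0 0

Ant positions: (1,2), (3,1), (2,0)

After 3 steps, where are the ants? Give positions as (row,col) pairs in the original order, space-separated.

Step 1: ant0:(1,2)->N->(0,2) | ant1:(3,1)->W->(3,0) | ant2:(2,0)->S->(3,0)
  grid max=6 at (3,0)
Step 2: ant0:(0,2)->E->(0,3) | ant1:(3,0)->N->(2,0) | ant2:(3,0)->N->(2,0)
  grid max=5 at (3,0)
Step 3: ant0:(0,3)->E->(0,4) | ant1:(2,0)->S->(3,0) | ant2:(2,0)->S->(3,0)
  grid max=8 at (3,0)

(0,4) (3,0) (3,0)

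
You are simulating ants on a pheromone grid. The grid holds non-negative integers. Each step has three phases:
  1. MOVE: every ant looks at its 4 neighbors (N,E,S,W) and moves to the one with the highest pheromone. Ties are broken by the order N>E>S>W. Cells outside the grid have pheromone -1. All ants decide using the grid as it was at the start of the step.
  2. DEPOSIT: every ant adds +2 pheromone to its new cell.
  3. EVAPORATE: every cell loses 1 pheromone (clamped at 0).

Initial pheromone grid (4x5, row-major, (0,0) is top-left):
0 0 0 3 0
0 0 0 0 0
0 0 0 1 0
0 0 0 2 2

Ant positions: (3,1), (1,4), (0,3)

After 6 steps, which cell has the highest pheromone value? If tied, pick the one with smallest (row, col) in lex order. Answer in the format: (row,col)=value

Step 1: ant0:(3,1)->N->(2,1) | ant1:(1,4)->N->(0,4) | ant2:(0,3)->E->(0,4)
  grid max=3 at (0,4)
Step 2: ant0:(2,1)->N->(1,1) | ant1:(0,4)->W->(0,3) | ant2:(0,4)->W->(0,3)
  grid max=5 at (0,3)
Step 3: ant0:(1,1)->N->(0,1) | ant1:(0,3)->E->(0,4) | ant2:(0,3)->E->(0,4)
  grid max=5 at (0,4)
Step 4: ant0:(0,1)->E->(0,2) | ant1:(0,4)->W->(0,3) | ant2:(0,4)->W->(0,3)
  grid max=7 at (0,3)
Step 5: ant0:(0,2)->E->(0,3) | ant1:(0,3)->E->(0,4) | ant2:(0,3)->E->(0,4)
  grid max=8 at (0,3)
Step 6: ant0:(0,3)->E->(0,4) | ant1:(0,4)->W->(0,3) | ant2:(0,4)->W->(0,3)
  grid max=11 at (0,3)
Final grid:
  0 0 0 11 8
  0 0 0 0 0
  0 0 0 0 0
  0 0 0 0 0
Max pheromone 11 at (0,3)

Answer: (0,3)=11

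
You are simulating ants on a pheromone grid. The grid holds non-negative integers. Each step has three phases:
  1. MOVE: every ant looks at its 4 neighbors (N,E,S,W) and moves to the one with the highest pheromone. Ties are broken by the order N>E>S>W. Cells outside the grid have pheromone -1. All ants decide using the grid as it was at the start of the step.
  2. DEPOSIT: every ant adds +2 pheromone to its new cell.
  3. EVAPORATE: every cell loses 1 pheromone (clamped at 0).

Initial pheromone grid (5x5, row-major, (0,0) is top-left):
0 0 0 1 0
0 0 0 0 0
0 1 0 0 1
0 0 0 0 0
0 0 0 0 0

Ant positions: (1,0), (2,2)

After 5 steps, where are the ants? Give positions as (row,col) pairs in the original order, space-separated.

Step 1: ant0:(1,0)->N->(0,0) | ant1:(2,2)->W->(2,1)
  grid max=2 at (2,1)
Step 2: ant0:(0,0)->E->(0,1) | ant1:(2,1)->N->(1,1)
  grid max=1 at (0,1)
Step 3: ant0:(0,1)->S->(1,1) | ant1:(1,1)->N->(0,1)
  grid max=2 at (0,1)
Step 4: ant0:(1,1)->N->(0,1) | ant1:(0,1)->S->(1,1)
  grid max=3 at (0,1)
Step 5: ant0:(0,1)->S->(1,1) | ant1:(1,1)->N->(0,1)
  grid max=4 at (0,1)

(1,1) (0,1)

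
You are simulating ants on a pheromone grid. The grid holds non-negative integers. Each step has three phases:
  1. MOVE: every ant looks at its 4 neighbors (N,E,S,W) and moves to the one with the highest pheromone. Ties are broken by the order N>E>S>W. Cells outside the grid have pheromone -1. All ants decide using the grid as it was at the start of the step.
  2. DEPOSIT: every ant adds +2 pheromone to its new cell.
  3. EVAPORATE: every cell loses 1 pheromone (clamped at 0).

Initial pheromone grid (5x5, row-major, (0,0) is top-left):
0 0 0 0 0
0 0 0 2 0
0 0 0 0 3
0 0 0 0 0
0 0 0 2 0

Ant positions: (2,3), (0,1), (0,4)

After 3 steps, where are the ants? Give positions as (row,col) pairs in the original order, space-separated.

Step 1: ant0:(2,3)->E->(2,4) | ant1:(0,1)->E->(0,2) | ant2:(0,4)->S->(1,4)
  grid max=4 at (2,4)
Step 2: ant0:(2,4)->N->(1,4) | ant1:(0,2)->E->(0,3) | ant2:(1,4)->S->(2,4)
  grid max=5 at (2,4)
Step 3: ant0:(1,4)->S->(2,4) | ant1:(0,3)->E->(0,4) | ant2:(2,4)->N->(1,4)
  grid max=6 at (2,4)

(2,4) (0,4) (1,4)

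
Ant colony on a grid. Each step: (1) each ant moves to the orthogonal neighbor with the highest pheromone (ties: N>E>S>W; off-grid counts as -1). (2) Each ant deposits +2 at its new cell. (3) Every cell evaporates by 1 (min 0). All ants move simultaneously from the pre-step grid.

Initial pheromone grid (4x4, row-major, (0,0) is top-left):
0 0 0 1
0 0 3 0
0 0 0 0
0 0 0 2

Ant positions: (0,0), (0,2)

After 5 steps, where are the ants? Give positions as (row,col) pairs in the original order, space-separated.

Step 1: ant0:(0,0)->E->(0,1) | ant1:(0,2)->S->(1,2)
  grid max=4 at (1,2)
Step 2: ant0:(0,1)->E->(0,2) | ant1:(1,2)->N->(0,2)
  grid max=3 at (0,2)
Step 3: ant0:(0,2)->S->(1,2) | ant1:(0,2)->S->(1,2)
  grid max=6 at (1,2)
Step 4: ant0:(1,2)->N->(0,2) | ant1:(1,2)->N->(0,2)
  grid max=5 at (0,2)
Step 5: ant0:(0,2)->S->(1,2) | ant1:(0,2)->S->(1,2)
  grid max=8 at (1,2)

(1,2) (1,2)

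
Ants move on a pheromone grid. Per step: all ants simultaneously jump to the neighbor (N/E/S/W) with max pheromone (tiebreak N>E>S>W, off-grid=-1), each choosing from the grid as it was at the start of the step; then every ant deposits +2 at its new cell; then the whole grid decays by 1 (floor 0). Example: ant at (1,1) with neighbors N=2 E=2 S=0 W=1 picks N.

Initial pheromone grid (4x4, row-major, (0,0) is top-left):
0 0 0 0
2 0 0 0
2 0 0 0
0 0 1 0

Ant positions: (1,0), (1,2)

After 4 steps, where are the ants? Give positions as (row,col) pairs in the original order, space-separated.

Step 1: ant0:(1,0)->S->(2,0) | ant1:(1,2)->N->(0,2)
  grid max=3 at (2,0)
Step 2: ant0:(2,0)->N->(1,0) | ant1:(0,2)->E->(0,3)
  grid max=2 at (1,0)
Step 3: ant0:(1,0)->S->(2,0) | ant1:(0,3)->S->(1,3)
  grid max=3 at (2,0)
Step 4: ant0:(2,0)->N->(1,0) | ant1:(1,3)->N->(0,3)
  grid max=2 at (1,0)

(1,0) (0,3)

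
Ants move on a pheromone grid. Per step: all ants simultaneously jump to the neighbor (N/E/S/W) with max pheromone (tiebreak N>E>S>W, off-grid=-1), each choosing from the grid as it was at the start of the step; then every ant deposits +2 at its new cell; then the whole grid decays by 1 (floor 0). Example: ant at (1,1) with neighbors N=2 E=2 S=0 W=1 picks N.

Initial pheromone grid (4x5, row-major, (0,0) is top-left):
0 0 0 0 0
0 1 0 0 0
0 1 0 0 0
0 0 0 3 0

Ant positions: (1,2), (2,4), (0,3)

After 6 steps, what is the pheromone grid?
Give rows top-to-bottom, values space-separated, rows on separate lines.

After step 1: ants at (1,1),(1,4),(0,4)
  0 0 0 0 1
  0 2 0 0 1
  0 0 0 0 0
  0 0 0 2 0
After step 2: ants at (0,1),(0,4),(1,4)
  0 1 0 0 2
  0 1 0 0 2
  0 0 0 0 0
  0 0 0 1 0
After step 3: ants at (1,1),(1,4),(0,4)
  0 0 0 0 3
  0 2 0 0 3
  0 0 0 0 0
  0 0 0 0 0
After step 4: ants at (0,1),(0,4),(1,4)
  0 1 0 0 4
  0 1 0 0 4
  0 0 0 0 0
  0 0 0 0 0
After step 5: ants at (1,1),(1,4),(0,4)
  0 0 0 0 5
  0 2 0 0 5
  0 0 0 0 0
  0 0 0 0 0
After step 6: ants at (0,1),(0,4),(1,4)
  0 1 0 0 6
  0 1 0 0 6
  0 0 0 0 0
  0 0 0 0 0

0 1 0 0 6
0 1 0 0 6
0 0 0 0 0
0 0 0 0 0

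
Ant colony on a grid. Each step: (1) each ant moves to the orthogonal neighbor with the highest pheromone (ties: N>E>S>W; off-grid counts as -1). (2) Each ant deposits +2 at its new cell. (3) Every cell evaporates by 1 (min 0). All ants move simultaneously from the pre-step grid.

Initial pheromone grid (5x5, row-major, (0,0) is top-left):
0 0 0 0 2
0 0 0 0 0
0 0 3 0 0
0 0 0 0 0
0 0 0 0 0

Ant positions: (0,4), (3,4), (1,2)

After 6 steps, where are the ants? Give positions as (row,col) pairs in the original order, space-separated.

Step 1: ant0:(0,4)->S->(1,4) | ant1:(3,4)->N->(2,4) | ant2:(1,2)->S->(2,2)
  grid max=4 at (2,2)
Step 2: ant0:(1,4)->N->(0,4) | ant1:(2,4)->N->(1,4) | ant2:(2,2)->N->(1,2)
  grid max=3 at (2,2)
Step 3: ant0:(0,4)->S->(1,4) | ant1:(1,4)->N->(0,4) | ant2:(1,2)->S->(2,2)
  grid max=4 at (2,2)
Step 4: ant0:(1,4)->N->(0,4) | ant1:(0,4)->S->(1,4) | ant2:(2,2)->N->(1,2)
  grid max=4 at (0,4)
Step 5: ant0:(0,4)->S->(1,4) | ant1:(1,4)->N->(0,4) | ant2:(1,2)->S->(2,2)
  grid max=5 at (0,4)
Step 6: ant0:(1,4)->N->(0,4) | ant1:(0,4)->S->(1,4) | ant2:(2,2)->N->(1,2)
  grid max=6 at (0,4)

(0,4) (1,4) (1,2)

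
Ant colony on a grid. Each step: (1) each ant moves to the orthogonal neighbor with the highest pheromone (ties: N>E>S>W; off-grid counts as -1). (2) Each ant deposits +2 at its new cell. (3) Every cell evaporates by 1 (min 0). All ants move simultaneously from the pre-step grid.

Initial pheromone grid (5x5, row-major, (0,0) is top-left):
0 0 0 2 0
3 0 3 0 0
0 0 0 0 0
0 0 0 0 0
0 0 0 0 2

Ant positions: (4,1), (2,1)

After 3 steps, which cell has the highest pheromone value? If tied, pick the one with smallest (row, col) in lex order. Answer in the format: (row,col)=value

Answer: (1,2)=2

Derivation:
Step 1: ant0:(4,1)->N->(3,1) | ant1:(2,1)->N->(1,1)
  grid max=2 at (1,0)
Step 2: ant0:(3,1)->N->(2,1) | ant1:(1,1)->E->(1,2)
  grid max=3 at (1,2)
Step 3: ant0:(2,1)->N->(1,1) | ant1:(1,2)->N->(0,2)
  grid max=2 at (1,2)
Final grid:
  0 0 1 0 0
  0 1 2 0 0
  0 0 0 0 0
  0 0 0 0 0
  0 0 0 0 0
Max pheromone 2 at (1,2)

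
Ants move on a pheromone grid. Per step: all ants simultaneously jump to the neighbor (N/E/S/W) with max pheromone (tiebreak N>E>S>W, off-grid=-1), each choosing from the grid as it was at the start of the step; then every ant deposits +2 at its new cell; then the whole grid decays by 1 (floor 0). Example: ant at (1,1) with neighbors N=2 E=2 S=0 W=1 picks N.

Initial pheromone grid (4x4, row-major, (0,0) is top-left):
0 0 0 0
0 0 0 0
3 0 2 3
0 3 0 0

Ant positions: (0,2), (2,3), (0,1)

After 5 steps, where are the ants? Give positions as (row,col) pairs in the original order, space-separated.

Step 1: ant0:(0,2)->E->(0,3) | ant1:(2,3)->W->(2,2) | ant2:(0,1)->E->(0,2)
  grid max=3 at (2,2)
Step 2: ant0:(0,3)->W->(0,2) | ant1:(2,2)->E->(2,3) | ant2:(0,2)->E->(0,3)
  grid max=3 at (2,3)
Step 3: ant0:(0,2)->E->(0,3) | ant1:(2,3)->W->(2,2) | ant2:(0,3)->W->(0,2)
  grid max=3 at (0,2)
Step 4: ant0:(0,3)->W->(0,2) | ant1:(2,2)->E->(2,3) | ant2:(0,2)->E->(0,3)
  grid max=4 at (0,2)
Step 5: ant0:(0,2)->E->(0,3) | ant1:(2,3)->W->(2,2) | ant2:(0,3)->W->(0,2)
  grid max=5 at (0,2)

(0,3) (2,2) (0,2)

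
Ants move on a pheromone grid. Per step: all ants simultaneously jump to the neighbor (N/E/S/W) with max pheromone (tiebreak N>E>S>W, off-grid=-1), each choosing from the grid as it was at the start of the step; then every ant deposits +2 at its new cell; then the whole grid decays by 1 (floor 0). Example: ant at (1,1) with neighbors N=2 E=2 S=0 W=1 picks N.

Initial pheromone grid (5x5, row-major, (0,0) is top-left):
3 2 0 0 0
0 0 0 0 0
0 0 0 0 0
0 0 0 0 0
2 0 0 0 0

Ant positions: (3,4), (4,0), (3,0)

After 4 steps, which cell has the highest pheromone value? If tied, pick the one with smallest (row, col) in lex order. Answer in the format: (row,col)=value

Step 1: ant0:(3,4)->N->(2,4) | ant1:(4,0)->N->(3,0) | ant2:(3,0)->S->(4,0)
  grid max=3 at (4,0)
Step 2: ant0:(2,4)->N->(1,4) | ant1:(3,0)->S->(4,0) | ant2:(4,0)->N->(3,0)
  grid max=4 at (4,0)
Step 3: ant0:(1,4)->N->(0,4) | ant1:(4,0)->N->(3,0) | ant2:(3,0)->S->(4,0)
  grid max=5 at (4,0)
Step 4: ant0:(0,4)->S->(1,4) | ant1:(3,0)->S->(4,0) | ant2:(4,0)->N->(3,0)
  grid max=6 at (4,0)
Final grid:
  0 0 0 0 0
  0 0 0 0 1
  0 0 0 0 0
  4 0 0 0 0
  6 0 0 0 0
Max pheromone 6 at (4,0)

Answer: (4,0)=6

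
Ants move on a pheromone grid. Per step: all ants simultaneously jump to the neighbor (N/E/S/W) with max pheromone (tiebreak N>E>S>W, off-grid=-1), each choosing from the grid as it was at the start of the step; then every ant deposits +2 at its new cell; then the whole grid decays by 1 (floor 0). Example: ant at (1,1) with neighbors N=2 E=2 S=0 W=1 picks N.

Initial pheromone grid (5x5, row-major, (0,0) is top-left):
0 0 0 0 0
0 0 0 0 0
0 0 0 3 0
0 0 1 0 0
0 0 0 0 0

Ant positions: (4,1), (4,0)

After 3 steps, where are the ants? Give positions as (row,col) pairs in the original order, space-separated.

Step 1: ant0:(4,1)->N->(3,1) | ant1:(4,0)->N->(3,0)
  grid max=2 at (2,3)
Step 2: ant0:(3,1)->W->(3,0) | ant1:(3,0)->E->(3,1)
  grid max=2 at (3,0)
Step 3: ant0:(3,0)->E->(3,1) | ant1:(3,1)->W->(3,0)
  grid max=3 at (3,0)

(3,1) (3,0)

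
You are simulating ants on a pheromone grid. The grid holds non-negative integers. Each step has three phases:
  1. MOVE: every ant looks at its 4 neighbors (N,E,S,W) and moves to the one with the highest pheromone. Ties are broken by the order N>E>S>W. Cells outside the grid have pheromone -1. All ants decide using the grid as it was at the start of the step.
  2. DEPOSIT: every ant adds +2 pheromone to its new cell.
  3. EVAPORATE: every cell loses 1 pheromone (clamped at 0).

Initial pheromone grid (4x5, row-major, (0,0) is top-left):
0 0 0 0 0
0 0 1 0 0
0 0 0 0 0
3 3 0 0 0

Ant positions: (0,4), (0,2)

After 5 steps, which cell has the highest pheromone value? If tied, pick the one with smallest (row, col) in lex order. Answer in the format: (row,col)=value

Step 1: ant0:(0,4)->S->(1,4) | ant1:(0,2)->S->(1,2)
  grid max=2 at (1,2)
Step 2: ant0:(1,4)->N->(0,4) | ant1:(1,2)->N->(0,2)
  grid max=1 at (0,2)
Step 3: ant0:(0,4)->S->(1,4) | ant1:(0,2)->S->(1,2)
  grid max=2 at (1,2)
Step 4: ant0:(1,4)->N->(0,4) | ant1:(1,2)->N->(0,2)
  grid max=1 at (0,2)
Step 5: ant0:(0,4)->S->(1,4) | ant1:(0,2)->S->(1,2)
  grid max=2 at (1,2)
Final grid:
  0 0 0 0 0
  0 0 2 0 1
  0 0 0 0 0
  0 0 0 0 0
Max pheromone 2 at (1,2)

Answer: (1,2)=2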